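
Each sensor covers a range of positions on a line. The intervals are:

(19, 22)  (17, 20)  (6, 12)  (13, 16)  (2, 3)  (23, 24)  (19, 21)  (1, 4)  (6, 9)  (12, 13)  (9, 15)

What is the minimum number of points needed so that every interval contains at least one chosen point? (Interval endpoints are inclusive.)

Process intervals by earliest right end; each time one isn't hit yet, stab at its right endpoint.
Sorted: [2,3] [1,4] [6,9] [6,12] [12,13] [9,15] [13,16] [17,20] [19,21] [19,22] [23,24]
{[2,3],[1,4]} hit by 3; {[6,9],[6,12]} hit by 9; {[12,13],[9,15],[13,16]} hit by 13; {[17,20],[19,21],[19,22]} hit by 20; {[23,24]} hit by 24.
Points: 3, 9, 13, 20, 24 (5 total).

5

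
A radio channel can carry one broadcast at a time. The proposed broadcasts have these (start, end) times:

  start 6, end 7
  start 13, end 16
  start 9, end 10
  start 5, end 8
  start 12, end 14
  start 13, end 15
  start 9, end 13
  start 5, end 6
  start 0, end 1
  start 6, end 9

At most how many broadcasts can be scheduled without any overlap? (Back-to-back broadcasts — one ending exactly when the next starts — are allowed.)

5

Order by finish time; keep every interval that doesn't clash with the previous kept one.
By end time: (0,1), (5,6), (6,7), (5,8), (6,9), (9,10), (9,13), (12,14), (13,15), (13,16).
Pick (0,1); next start ≥ 1 → (5,6); next start ≥ 6 → (6,7); next start ≥ 7 → (9,10); next start ≥ 10 → (12,14).
Selected 5 broadcasts.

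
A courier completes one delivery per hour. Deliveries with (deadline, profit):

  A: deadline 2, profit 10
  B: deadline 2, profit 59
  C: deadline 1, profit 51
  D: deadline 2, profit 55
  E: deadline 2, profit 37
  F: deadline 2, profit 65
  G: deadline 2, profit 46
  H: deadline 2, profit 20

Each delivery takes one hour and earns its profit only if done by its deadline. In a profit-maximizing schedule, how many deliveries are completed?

Sort by profit descending; place each in the latest free slot ≤ its deadline.
By profit: F(d2,65), B(d2,59), D(d2,55), C(d1,51), G(d2,46), E(d2,37), H(d2,20), A(d2,10)
F→slot 2; B→slot 1; D skipped; C skipped; G skipped; E skipped; H skipped; A skipped.
2 of 8 scheduled.

2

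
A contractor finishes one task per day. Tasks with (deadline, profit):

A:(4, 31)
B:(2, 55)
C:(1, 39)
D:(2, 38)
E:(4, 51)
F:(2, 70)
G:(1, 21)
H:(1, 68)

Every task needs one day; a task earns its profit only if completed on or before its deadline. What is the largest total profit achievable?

Take jobs in profit order; each goes to the latest open slot no later than its deadline.
Profit order: F=70 H=68 B=55 E=51 C=39 D=38 A=31 G=21
Assign: F→slot 2, H→slot 1, B skipped, E→slot 4, C skipped, D skipped, A→slot 3, G skipped.
Slots: [1:H] [2:F] [3:A] [4:E]
Profit = 68 + 70 + 31 + 51 = 220

220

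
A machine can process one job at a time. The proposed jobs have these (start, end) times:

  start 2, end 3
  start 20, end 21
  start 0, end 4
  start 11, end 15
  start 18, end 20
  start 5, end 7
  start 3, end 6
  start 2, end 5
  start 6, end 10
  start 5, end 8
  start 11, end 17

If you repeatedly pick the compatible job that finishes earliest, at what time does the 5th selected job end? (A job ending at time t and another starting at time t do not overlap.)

20

By end time: (2,3), (0,4), (2,5), (3,6), (5,7), (5,8), (6,10), (11,15), (11,17), (18,20), (20,21).
Pick (2,3); next start ≥ 3 → (3,6); next start ≥ 6 → (6,10); next start ≥ 10 → (11,15); next start ≥ 15 → (18,20); next start ≥ 20 → (20,21).
Selected: (2,3) (3,6) (6,10) (11,15) (18,20) (20,21)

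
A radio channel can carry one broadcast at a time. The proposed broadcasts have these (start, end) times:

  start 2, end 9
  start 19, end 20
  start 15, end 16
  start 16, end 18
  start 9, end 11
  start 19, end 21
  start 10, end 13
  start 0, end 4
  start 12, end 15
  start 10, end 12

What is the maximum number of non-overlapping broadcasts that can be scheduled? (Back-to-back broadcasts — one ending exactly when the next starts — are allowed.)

Sort by end time and greedily take each interval whose start is ≥ the last chosen end.
Sorted by end: (0,4)  (2,9)  (9,11)  (10,12)  (10,13)  (12,15)  (15,16)  (16,18)  (19,20)  (19,21)
take (0,4); take (9,11); skip (10,12); take (12,15); take (15,16); take (16,18); take (19,20); skip (19,21).
Selected 6 broadcasts.

6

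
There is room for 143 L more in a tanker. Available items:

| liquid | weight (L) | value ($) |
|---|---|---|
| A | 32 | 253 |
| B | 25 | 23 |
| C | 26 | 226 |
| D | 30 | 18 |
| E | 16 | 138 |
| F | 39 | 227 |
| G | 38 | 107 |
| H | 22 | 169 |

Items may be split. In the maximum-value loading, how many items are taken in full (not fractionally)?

Greedy by value/weight ratio, highest first.
Order: C (226/26=8.69) > E (138/16=8.62) > A (253/32=7.91) > H (169/22=7.68) > F (227/39=5.82) > G (107/38=2.82) > B (23/25=0.92) > D (18/30=0.60)
Fill: take C (26 @ 226) → take E (16 @ 138) → take A (32 @ 253) → take H (22 @ 169) → take F (39 @ 227) → take 8/38 of G → 22.53; 143/143 used.
5 item(s) taken whole; one partial (take 8/38 of G).

5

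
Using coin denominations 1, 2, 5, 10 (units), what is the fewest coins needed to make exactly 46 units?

Use the largest denomination that fits, subtract, and repeat.
46 = 4×10 + 1×5 + 1×1
Total coins = 4 + 1 + 1 = 6

6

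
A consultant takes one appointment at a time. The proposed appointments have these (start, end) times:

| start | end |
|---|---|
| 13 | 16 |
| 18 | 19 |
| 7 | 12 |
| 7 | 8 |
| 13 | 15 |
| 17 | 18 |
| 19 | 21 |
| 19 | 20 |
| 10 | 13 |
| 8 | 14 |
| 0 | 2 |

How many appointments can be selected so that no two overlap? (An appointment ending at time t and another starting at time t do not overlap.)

7

Sort by end time and greedily take each interval whose start is ≥ the last chosen end.
By end time: (0,2), (7,8), (7,12), (10,13), (8,14), (13,15), (13,16), (17,18), (18,19), (19,20), (19,21).
Pick (0,2); next start ≥ 2 → (7,8); next start ≥ 8 → (10,13); next start ≥ 13 → (13,15); next start ≥ 15 → (17,18); next start ≥ 18 → (18,19); next start ≥ 19 → (19,20).
Selected 7 appointments.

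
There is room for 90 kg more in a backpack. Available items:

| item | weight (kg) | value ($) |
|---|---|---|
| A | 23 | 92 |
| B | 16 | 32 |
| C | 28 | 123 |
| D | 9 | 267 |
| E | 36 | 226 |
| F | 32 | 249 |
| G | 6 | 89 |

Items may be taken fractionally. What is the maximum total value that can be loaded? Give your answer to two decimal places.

Greedy by value/weight ratio, highest first.
Order: D (267/9=29.67) > G (89/6=14.83) > F (249/32=7.78) > E (226/36=6.28) > C (123/28=4.39) > A (92/23=4.00) > B (32/16=2.00)
Fill: take D (9 @ 267) → take G (6 @ 89) → take F (32 @ 249) → take E (36 @ 226) → take 7/28 of C → 30.75; 90/90 used.
Total value = 861.75

861.75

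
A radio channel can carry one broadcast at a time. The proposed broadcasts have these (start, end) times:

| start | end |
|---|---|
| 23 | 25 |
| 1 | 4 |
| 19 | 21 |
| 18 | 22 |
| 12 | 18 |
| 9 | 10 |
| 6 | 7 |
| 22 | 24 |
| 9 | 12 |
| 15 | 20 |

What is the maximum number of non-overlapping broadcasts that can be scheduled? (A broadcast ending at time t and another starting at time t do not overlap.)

6

Sorted by end: (1,4)  (6,7)  (9,10)  (9,12)  (12,18)  (15,20)  (19,21)  (18,22)  (22,24)  (23,25)
take (1,4); take (6,7); take (9,10); take (12,18); skip (15,20); take (19,21); skip (18,22); take (22,24); skip (23,25).
Selected 6 broadcasts.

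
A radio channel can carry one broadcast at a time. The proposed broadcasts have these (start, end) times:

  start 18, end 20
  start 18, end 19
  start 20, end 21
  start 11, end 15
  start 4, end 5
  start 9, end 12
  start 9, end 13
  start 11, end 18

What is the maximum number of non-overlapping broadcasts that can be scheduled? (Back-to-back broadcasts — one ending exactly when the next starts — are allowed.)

Greedy by earliest finish: after sorting by end time, pick each interval compatible with the last pick.
By end time: (4,5), (9,12), (9,13), (11,15), (11,18), (18,19), (18,20), (20,21).
Pick (4,5); next start ≥ 5 → (9,12); next start ≥ 12 → (18,19); next start ≥ 19 → (20,21).
Selected 4 broadcasts.

4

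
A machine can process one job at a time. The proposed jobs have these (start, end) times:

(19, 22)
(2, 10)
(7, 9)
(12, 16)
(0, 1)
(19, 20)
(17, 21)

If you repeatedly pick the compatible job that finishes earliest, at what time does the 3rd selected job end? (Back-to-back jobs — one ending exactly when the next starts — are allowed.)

16

Greedy by earliest finish: after sorting by end time, pick each interval compatible with the last pick.
Sorted by end: (0,1)  (7,9)  (2,10)  (12,16)  (19,20)  (17,21)  (19,22)
take (0,1); take (7,9); skip (2,10); take (12,16); take (19,20); skip (17,21); skip (19,22).
Selected: (0,1) (7,9) (12,16) (19,20)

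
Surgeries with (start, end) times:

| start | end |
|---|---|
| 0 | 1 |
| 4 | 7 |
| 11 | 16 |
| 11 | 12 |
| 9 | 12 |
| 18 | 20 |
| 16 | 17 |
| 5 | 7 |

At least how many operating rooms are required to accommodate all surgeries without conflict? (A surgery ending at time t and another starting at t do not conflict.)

3

Count concurrent intervals with a sweep; the peak is the room count.
starts: [0, 4, 5, 9, 11, 11, 16, 18]
ends:   [1, 7, 7, 12, 12, 16, 17, 20]
s0→1 e1→0 s4→1 s5→2 e7→1 e7→0 s9→1 s11→2 s11→3  — peak 3.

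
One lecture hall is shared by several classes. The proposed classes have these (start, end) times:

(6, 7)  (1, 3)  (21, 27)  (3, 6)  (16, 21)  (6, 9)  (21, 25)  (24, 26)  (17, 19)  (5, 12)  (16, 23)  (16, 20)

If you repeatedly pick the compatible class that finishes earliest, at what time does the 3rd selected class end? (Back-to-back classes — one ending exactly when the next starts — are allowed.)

7

Order by finish time; keep every interval that doesn't clash with the previous kept one.
Sorted by end: (1,3)  (3,6)  (6,7)  (6,9)  (5,12)  (17,19)  (16,20)  (16,21)  (16,23)  (21,25)  (24,26)  (21,27)
take (1,3); take (3,6); take (6,7); skip (5,12); take (17,19); skip (16,21); take (21,25).
Selected: (1,3) (3,6) (6,7) (17,19) (21,25)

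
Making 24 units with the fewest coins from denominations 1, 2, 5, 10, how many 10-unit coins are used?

2

24 − 2×10→4 − 2×2→0
Count of 10: 2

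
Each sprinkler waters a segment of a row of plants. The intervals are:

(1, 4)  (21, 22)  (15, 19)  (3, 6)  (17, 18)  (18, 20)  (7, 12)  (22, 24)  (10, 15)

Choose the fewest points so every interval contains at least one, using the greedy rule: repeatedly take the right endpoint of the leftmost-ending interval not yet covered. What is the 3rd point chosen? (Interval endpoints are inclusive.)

18

Sorted: [1,4] [3,6] [7,12] [10,15] [17,18] [15,19] [18,20] [21,22] [22,24]
{[1,4],[3,6]} hit by 4; {[7,12],[10,15]} hit by 12; {[17,18],[15,19],[18,20]} hit by 18; {[21,22],[22,24]} hit by 22.
Points: 4, 12, 18, 22 (4 total).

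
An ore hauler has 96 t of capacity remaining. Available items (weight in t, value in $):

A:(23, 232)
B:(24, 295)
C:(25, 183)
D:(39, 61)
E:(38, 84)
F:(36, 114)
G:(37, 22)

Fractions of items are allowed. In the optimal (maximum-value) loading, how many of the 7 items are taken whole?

3

Sort by value per unit weight and fill in that order.
Ratios (sorted): B 12.29, A 10.09, C 7.32, F 3.17, E 2.21, D 1.56, G 0.59
take B (24 @ 295); take A (23 @ 232); take C (25 @ 183); take 24/36 of F → 76.00. Capacity used 96/96.
3 item(s) taken whole; one partial (take 24/36 of F).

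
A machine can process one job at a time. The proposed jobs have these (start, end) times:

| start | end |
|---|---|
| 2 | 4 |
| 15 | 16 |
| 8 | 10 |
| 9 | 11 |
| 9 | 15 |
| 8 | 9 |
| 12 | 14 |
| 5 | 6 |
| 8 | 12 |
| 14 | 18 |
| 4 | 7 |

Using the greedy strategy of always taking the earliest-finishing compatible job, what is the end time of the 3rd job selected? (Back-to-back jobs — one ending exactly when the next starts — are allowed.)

9

Sort by end time and greedily take each interval whose start is ≥ the last chosen end.
Sorted by end: (2,4)  (5,6)  (4,7)  (8,9)  (8,10)  (9,11)  (8,12)  (12,14)  (9,15)  (15,16)  (14,18)
take (2,4); take (5,6); take (8,9); take (9,11); take (12,14); skip (9,15); take (15,16).
Selected: (2,4) (5,6) (8,9) (9,11) (12,14) (15,16)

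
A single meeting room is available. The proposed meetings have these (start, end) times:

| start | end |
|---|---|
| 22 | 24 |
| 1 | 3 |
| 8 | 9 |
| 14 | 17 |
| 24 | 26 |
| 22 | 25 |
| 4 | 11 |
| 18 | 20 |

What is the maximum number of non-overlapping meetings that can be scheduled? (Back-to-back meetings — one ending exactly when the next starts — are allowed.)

Order by finish time; keep every interval that doesn't clash with the previous kept one.
Sorted by end: (1,3)  (8,9)  (4,11)  (14,17)  (18,20)  (22,24)  (22,25)  (24,26)
take (1,3); take (8,9); take (14,17); take (18,20); take (22,24); skip (22,25); take (24,26).
Selected 6 meetings.

6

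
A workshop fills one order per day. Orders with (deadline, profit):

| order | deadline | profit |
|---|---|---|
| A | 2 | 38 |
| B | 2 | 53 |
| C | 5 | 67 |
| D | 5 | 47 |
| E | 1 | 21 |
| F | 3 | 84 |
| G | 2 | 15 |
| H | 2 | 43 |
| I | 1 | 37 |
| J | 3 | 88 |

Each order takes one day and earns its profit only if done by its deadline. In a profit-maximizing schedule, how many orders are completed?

Take jobs in profit order; each goes to the latest open slot no later than its deadline.
By profit: J(d3,88), F(d3,84), C(d5,67), B(d2,53), D(d5,47), H(d2,43), A(d2,38), I(d1,37), E(d1,21), G(d2,15)
J→slot 3; F→slot 2; C→slot 5; B→slot 1; D→slot 4; H skipped; A skipped; I skipped; E skipped; G skipped.
5 of 10 scheduled.

5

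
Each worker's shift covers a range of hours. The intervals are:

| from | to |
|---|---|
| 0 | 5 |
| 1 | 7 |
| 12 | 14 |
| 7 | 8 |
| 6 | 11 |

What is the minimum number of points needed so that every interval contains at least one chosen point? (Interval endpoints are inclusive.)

Sort by right endpoint; whenever an interval is uncovered, place a point at its right end.
Sorted: [0,5] [1,7] [7,8] [6,11] [12,14]
{[0,5],[1,7]} hit by 5; {[7,8],[6,11]} hit by 8; {[12,14]} hit by 14.
Points: 5, 8, 14 (3 total).

3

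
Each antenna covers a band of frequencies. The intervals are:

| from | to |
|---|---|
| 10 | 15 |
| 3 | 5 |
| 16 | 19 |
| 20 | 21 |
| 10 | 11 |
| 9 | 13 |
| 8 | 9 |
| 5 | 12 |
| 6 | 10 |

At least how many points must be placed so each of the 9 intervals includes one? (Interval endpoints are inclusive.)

5

Process intervals by earliest right end; each time one isn't hit yet, stab at its right endpoint.
By right end: [3,5]  [8,9]  [6,10]  [10,11]  [5,12]  [9,13]  [10,15]  [16,19]  [20,21]
[3,5] uncovered → point at 5; [8,9] uncovered → point at 9; [10,11] uncovered → point at 11; [16,19] uncovered → point at 19; [20,21] uncovered → point at 21.
Points: 5, 9, 11, 19, 21 (5 total).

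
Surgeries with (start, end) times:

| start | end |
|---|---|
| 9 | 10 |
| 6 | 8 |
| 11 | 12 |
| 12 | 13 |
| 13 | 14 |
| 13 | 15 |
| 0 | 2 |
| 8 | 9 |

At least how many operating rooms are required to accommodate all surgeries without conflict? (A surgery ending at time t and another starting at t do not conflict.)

2

starts: [0, 6, 8, 9, 11, 12, 13, 13]
ends:   [2, 8, 9, 10, 12, 13, 14, 15]
s0→1 e2→0 s6→1 e8→0 s8→1 e9→0 s9→1 e10→0 s11→1 e12→0 s12→1 e13→0 s13→1 s13→2  — peak 2.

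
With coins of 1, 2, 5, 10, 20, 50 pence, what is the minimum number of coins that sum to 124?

5

Greedy: take as many of the largest coin as possible, then repeat with the remainder.
124 − 2×50→24 − 1×20→4 − 2×2→0
Total coins = 2 + 1 + 2 = 5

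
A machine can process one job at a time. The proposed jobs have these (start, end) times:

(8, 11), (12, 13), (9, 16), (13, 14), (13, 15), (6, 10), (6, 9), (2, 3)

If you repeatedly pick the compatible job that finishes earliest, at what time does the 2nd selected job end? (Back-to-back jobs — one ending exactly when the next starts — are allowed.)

9

Sorted by end: (2,3)  (6,9)  (6,10)  (8,11)  (12,13)  (13,14)  (13,15)  (9,16)
take (2,3); take (6,9); skip (8,11); take (12,13); take (13,14).
Selected: (2,3) (6,9) (12,13) (13,14)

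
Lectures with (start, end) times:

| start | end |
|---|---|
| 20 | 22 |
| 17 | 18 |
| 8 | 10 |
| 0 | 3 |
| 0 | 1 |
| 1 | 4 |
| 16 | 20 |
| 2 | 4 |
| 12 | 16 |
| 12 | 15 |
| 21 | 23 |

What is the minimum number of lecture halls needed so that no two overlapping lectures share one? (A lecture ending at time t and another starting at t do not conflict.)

Events (time:±→running): 0:+→1 0:+→2 1:-→1 1:+→2 2:+→3 … peak 3.

3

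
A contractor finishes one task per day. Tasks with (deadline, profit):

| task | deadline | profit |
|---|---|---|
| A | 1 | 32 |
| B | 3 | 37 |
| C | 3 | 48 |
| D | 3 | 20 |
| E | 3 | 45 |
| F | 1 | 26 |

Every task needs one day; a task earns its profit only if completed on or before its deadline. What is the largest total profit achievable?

130

Take jobs in profit order; each goes to the latest open slot no later than its deadline.
Profit order: C=48 E=45 B=37 A=32 F=26 D=20
Assign: C→slot 3, E→slot 2, B→slot 1, A skipped, F skipped, D skipped.
Slots: [1:B] [2:E] [3:C]
Profit = 37 + 45 + 48 = 130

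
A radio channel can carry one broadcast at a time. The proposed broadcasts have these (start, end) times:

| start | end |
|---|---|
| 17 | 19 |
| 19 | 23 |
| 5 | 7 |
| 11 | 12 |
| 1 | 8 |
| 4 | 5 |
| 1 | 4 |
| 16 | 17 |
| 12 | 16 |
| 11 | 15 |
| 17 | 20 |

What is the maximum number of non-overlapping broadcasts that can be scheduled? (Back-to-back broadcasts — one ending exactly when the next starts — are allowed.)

Greedy by earliest finish: after sorting by end time, pick each interval compatible with the last pick.
Sorted by end: (1,4)  (4,5)  (5,7)  (1,8)  (11,12)  (11,15)  (12,16)  (16,17)  (17,19)  (17,20)  (19,23)
take (1,4); take (4,5); take (5,7); take (11,12); skip (11,15); take (12,16); take (16,17); take (17,19); take (19,23).
Selected 8 broadcasts.

8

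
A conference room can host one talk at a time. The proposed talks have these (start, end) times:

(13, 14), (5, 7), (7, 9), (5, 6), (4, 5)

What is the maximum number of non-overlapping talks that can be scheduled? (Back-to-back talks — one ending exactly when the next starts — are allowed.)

By end time: (4,5), (5,6), (5,7), (7,9), (13,14).
Pick (4,5); next start ≥ 5 → (5,6); next start ≥ 6 → (7,9); next start ≥ 9 → (13,14).
Selected 4 talks.

4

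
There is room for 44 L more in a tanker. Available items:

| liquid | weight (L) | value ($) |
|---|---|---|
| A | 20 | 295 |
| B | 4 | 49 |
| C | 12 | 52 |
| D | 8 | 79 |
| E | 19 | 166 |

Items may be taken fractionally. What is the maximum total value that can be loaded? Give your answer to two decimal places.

527.84

Greedy by value/weight ratio, highest first.
Ratios (sorted): A 14.75, B 12.25, D 9.88, E 8.74, C 4.33
take A (20 @ 295); take B (4 @ 49); take D (8 @ 79); take 12/19 of E → 104.84. Capacity used 44/44.
Total value = 527.84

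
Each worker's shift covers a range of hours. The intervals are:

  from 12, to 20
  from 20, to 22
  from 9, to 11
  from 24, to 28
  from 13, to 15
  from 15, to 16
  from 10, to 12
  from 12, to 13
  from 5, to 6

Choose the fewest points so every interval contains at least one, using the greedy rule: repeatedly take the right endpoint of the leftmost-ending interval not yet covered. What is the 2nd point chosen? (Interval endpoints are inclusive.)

Process intervals by earliest right end; each time one isn't hit yet, stab at its right endpoint.
Sorted: [5,6] [9,11] [10,12] [12,13] [13,15] [15,16] [12,20] [20,22] [24,28]
{[5,6]} hit by 6; {[9,11],[10,12]} hit by 11; {[12,13],[13,15]} hit by 13; {[15,16],[12,20]} hit by 16; {[20,22]} hit by 22; {[24,28]} hit by 28.
Points: 6, 11, 13, 16, 22, 28 (6 total).

11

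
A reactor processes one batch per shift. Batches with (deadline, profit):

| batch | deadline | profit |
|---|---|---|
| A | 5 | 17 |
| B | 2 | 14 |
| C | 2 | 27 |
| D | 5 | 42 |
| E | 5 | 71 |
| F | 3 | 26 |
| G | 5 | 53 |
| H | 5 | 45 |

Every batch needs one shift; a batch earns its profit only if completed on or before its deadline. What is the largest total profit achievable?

Take jobs in profit order; each goes to the latest open slot no later than its deadline.
Profit order: E=71 G=53 H=45 D=42 C=27 F=26 A=17 B=14
Assign: E→slot 5, G→slot 4, H→slot 3, D→slot 2, C→slot 1, F skipped, A skipped, B skipped.
Slots: [1:C] [2:D] [3:H] [4:G] [5:E]
Profit = 27 + 42 + 45 + 53 + 71 = 238

238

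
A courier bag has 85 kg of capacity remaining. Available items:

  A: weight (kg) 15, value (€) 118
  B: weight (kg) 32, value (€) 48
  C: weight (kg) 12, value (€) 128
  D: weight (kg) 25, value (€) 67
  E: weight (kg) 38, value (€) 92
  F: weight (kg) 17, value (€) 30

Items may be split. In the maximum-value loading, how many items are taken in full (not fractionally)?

3

Sort by value per unit weight and fill in that order.
Order: C (128/12=10.67) > A (118/15=7.87) > D (67/25=2.68) > E (92/38=2.42) > F (30/17=1.76) > B (48/32=1.50)
Fill: take C (12 @ 128) → take A (15 @ 118) → take D (25 @ 67) → take 33/38 of E → 79.89; 85/85 used.
3 item(s) taken whole; one partial (take 33/38 of E).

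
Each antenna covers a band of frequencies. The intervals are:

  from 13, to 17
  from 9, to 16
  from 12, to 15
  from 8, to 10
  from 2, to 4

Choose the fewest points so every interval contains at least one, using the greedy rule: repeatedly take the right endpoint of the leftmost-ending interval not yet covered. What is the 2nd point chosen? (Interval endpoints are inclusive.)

Process intervals by earliest right end; each time one isn't hit yet, stab at its right endpoint.
By right end: [2,4]  [8,10]  [12,15]  [9,16]  [13,17]
[2,4] uncovered → point at 4; [8,10] uncovered → point at 10; [12,15] uncovered → point at 15.
Points: 4, 10, 15 (3 total).

10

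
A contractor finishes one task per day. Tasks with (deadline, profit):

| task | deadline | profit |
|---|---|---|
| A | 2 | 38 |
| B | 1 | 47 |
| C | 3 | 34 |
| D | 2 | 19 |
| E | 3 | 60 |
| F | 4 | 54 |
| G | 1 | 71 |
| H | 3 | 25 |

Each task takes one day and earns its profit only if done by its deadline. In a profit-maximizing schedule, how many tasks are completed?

Sort by profit descending; place each in the latest free slot ≤ its deadline.
Profit order: G=71 E=60 F=54 B=47 A=38 C=34 H=25 D=19
Assign: G→slot 1, E→slot 3, F→slot 4, B skipped, A→slot 2, C skipped, H skipped, D skipped.
Slots: [1:G] [2:A] [3:E] [4:F]
4 of 8 scheduled.

4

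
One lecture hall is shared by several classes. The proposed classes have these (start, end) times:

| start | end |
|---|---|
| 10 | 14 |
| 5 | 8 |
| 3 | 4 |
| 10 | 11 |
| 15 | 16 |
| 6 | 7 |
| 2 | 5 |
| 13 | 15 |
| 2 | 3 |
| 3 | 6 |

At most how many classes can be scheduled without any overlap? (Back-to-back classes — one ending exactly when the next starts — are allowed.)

6

Greedy by earliest finish: after sorting by end time, pick each interval compatible with the last pick.
By end time: (2,3), (3,4), (2,5), (3,6), (6,7), (5,8), (10,11), (10,14), (13,15), (15,16).
Pick (2,3); next start ≥ 3 → (3,4); next start ≥ 4 → (6,7); next start ≥ 7 → (10,11); next start ≥ 11 → (13,15); next start ≥ 15 → (15,16).
Selected 6 classes.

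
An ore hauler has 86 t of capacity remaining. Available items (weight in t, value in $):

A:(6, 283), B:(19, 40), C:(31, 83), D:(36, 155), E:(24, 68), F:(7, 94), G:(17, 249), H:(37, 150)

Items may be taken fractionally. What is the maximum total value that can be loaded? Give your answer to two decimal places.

Sort by value per unit weight and fill in that order.
Ratios (sorted): A 47.17, G 14.65, F 13.43, D 4.31, H 4.05, E 2.83, C 2.68, B 2.11
take A (6 @ 283); take G (17 @ 249); take F (7 @ 94); take D (36 @ 155); take 20/37 of H → 81.08. Capacity used 86/86.
Total value = 862.08

862.08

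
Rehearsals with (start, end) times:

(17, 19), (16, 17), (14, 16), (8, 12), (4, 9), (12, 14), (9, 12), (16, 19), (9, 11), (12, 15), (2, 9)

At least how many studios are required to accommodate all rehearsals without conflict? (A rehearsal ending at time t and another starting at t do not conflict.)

3

The answer is the maximum number of intervals overlapping at any instant.
starts: [2, 4, 8, 9, 9, 12, 12, 14, 16, 16, 17]
ends:   [9, 9, 11, 12, 12, 14, 15, 16, 17, 19, 19]
s2→1 s4→2 s8→3  — peak 3.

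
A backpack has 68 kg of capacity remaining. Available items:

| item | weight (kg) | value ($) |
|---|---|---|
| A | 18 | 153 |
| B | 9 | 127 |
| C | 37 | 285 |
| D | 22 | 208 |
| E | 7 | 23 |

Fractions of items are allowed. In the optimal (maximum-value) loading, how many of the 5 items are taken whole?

Greedy by value/weight ratio, highest first.
Ratios (sorted): B 14.11, D 9.45, A 8.50, C 7.70, E 3.29
take B (9 @ 127); take D (22 @ 208); take A (18 @ 153); take 19/37 of C → 146.35. Capacity used 68/68.
3 item(s) taken whole; one partial (take 19/37 of C).

3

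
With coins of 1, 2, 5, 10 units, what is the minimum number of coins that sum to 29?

Greedy: take as many of the largest coin as possible, then repeat with the remainder.
29 − 2×10→9 − 1×5→4 − 2×2→0
Total coins = 2 + 1 + 2 = 5

5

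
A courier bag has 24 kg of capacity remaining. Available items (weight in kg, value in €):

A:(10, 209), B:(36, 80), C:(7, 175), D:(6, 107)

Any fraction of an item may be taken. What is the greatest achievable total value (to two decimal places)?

Sort by value per unit weight and fill in that order.
Order: C (175/7=25.00) > A (209/10=20.90) > D (107/6=17.83) > B (80/36=2.22)
Fill: take C (7 @ 175) → take A (10 @ 209) → take D (6 @ 107) → take 1/36 of B → 2.22; 24/24 used.
Total value = 493.22

493.22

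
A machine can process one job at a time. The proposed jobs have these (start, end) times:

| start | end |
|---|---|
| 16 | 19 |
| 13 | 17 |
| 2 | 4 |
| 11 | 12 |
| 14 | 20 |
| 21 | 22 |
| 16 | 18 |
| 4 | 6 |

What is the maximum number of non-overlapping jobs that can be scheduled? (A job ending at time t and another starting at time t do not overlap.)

Greedy by earliest finish: after sorting by end time, pick each interval compatible with the last pick.
Sorted by end: (2,4)  (4,6)  (11,12)  (13,17)  (16,18)  (16,19)  (14,20)  (21,22)
take (2,4); take (4,6); take (11,12); take (13,17); skip (16,18); take (21,22).
Selected 5 jobs.

5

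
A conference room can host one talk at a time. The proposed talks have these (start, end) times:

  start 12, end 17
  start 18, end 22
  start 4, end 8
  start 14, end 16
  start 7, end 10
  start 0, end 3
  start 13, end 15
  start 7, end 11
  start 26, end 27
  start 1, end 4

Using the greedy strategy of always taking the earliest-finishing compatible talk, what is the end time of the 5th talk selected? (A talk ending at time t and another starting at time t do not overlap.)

Sort by end time and greedily take each interval whose start is ≥ the last chosen end.
By end time: (0,3), (1,4), (4,8), (7,10), (7,11), (13,15), (14,16), (12,17), (18,22), (26,27).
Pick (0,3); next start ≥ 3 → (4,8); next start ≥ 8 → (13,15); next start ≥ 15 → (18,22); next start ≥ 22 → (26,27).
Selected: (0,3) (4,8) (13,15) (18,22) (26,27)

27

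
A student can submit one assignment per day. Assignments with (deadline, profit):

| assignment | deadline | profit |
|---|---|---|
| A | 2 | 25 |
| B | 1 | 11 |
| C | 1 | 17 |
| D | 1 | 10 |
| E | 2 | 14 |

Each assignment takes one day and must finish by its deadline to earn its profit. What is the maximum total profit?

Take jobs in profit order; each goes to the latest open slot no later than its deadline.
Profit order: A=25 C=17 E=14 B=11 D=10
Assign: A→slot 2, C→slot 1, E skipped, B skipped, D skipped.
Slots: [1:C] [2:A]
Profit = 17 + 25 = 42

42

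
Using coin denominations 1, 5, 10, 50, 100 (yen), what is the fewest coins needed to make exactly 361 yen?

6

Greedy: take as many of the largest coin as possible, then repeat with the remainder.
361 = 3×100 + 1×50 + 1×10 + 1×1
Total coins = 3 + 1 + 1 + 1 = 6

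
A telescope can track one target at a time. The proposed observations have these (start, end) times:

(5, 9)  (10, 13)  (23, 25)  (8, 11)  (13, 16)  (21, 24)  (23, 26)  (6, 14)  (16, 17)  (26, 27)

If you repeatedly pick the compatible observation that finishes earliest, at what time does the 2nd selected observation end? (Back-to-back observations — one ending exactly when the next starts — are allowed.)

13

By end time: (5,9), (8,11), (10,13), (6,14), (13,16), (16,17), (21,24), (23,25), (23,26), (26,27).
Pick (5,9); next start ≥ 9 → (10,13); next start ≥ 13 → (13,16); next start ≥ 16 → (16,17); next start ≥ 17 → (21,24); next start ≥ 24 → (26,27).
Selected: (5,9) (10,13) (13,16) (16,17) (21,24) (26,27)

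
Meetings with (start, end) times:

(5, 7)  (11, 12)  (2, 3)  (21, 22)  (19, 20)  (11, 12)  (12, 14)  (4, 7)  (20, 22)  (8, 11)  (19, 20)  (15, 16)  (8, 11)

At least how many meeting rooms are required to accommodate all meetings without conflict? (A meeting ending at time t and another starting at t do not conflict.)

2

starts: [2, 4, 5, 8, 8, 11, 11, 12, 15, 19, 19, 20, 21]
ends:   [3, 7, 7, 11, 11, 12, 12, 14, 16, 20, 20, 22, 22]
s2→1 e3→0 s4→1 s5→2  — peak 2.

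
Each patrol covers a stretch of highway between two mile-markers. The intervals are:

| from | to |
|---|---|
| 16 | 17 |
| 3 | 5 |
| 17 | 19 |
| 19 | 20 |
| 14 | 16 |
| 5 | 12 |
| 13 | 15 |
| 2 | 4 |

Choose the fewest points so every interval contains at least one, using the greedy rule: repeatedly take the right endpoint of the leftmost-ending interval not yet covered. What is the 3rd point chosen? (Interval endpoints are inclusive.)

Sort by right endpoint; whenever an interval is uncovered, place a point at its right end.
Sorted: [2,4] [3,5] [5,12] [13,15] [14,16] [16,17] [17,19] [19,20]
{[2,4],[3,5]} hit by 4; {[5,12]} hit by 12; {[13,15],[14,16]} hit by 15; {[16,17],[17,19]} hit by 17; {[19,20]} hit by 20.
Points: 4, 12, 15, 17, 20 (5 total).

15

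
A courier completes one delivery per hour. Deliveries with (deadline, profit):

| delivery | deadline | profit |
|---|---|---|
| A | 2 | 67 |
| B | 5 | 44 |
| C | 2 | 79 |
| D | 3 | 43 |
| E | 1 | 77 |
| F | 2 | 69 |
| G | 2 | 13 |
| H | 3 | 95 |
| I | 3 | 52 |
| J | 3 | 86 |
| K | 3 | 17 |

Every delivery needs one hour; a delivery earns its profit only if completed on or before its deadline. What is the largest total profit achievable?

Take jobs in profit order; each goes to the latest open slot no later than its deadline.
By profit: H(d3,95), J(d3,86), C(d2,79), E(d1,77), F(d2,69), A(d2,67), I(d3,52), B(d5,44), D(d3,43), K(d3,17), G(d2,13)
H→slot 3; J→slot 2; C→slot 1; E skipped; F skipped; A skipped; I skipped; B→slot 5; D skipped; K skipped; G skipped.
Profit = 79 + 86 + 95 + 44 = 304

304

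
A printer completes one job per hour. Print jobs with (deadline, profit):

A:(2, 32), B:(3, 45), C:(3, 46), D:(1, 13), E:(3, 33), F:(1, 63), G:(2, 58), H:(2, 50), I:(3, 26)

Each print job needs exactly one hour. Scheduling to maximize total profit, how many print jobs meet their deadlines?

Sort by profit descending; place each in the latest free slot ≤ its deadline.
Profit order: F=63 G=58 H=50 C=46 B=45 E=33 A=32 I=26 D=13
Assign: F→slot 1, G→slot 2, H skipped, C→slot 3, B skipped, E skipped, A skipped, I skipped, D skipped.
Slots: [1:F] [2:G] [3:C]
3 of 9 scheduled.

3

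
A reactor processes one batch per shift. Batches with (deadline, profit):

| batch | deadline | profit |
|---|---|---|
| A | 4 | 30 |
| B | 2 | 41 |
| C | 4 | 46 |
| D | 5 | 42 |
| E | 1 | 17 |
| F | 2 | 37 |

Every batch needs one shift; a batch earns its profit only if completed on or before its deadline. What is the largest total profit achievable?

196

Sort by profit descending; place each in the latest free slot ≤ its deadline.
Profit order: C=46 D=42 B=41 F=37 A=30 E=17
Assign: C→slot 4, D→slot 5, B→slot 2, F→slot 1, A→slot 3, E skipped.
Slots: [1:F] [2:B] [3:A] [4:C] [5:D]
Profit = 37 + 41 + 30 + 46 + 42 = 196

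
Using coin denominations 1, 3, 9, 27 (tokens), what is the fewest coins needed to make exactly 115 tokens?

7

Use the largest denomination that fits, subtract, and repeat.
115 = 4×27 + 2×3 + 1×1
Total coins = 4 + 2 + 1 = 7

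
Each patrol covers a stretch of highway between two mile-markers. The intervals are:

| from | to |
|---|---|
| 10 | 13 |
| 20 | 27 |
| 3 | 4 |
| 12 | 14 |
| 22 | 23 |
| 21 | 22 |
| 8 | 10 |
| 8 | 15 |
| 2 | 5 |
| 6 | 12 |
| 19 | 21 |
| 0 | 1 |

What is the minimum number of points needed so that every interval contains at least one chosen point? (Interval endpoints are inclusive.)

6

Sorted: [0,1] [3,4] [2,5] [8,10] [6,12] [10,13] [12,14] [8,15] [19,21] [21,22] [22,23] [20,27]
{[0,1]} hit by 1; {[3,4],[2,5]} hit by 4; {[8,10],[6,12],[10,13]} hit by 10; {[12,14],[8,15]} hit by 14; {[19,21],[21,22]} hit by 21; {[22,23],[20,27]} hit by 23.
Points: 1, 4, 10, 14, 21, 23 (6 total).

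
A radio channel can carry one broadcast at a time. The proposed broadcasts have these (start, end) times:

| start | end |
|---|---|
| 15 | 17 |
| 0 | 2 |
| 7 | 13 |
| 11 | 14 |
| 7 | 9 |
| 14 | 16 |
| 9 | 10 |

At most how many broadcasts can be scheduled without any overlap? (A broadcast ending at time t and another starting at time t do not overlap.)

5

Order by finish time; keep every interval that doesn't clash with the previous kept one.
By end time: (0,2), (7,9), (9,10), (7,13), (11,14), (14,16), (15,17).
Pick (0,2); next start ≥ 2 → (7,9); next start ≥ 9 → (9,10); next start ≥ 10 → (11,14); next start ≥ 14 → (14,16).
Selected 5 broadcasts.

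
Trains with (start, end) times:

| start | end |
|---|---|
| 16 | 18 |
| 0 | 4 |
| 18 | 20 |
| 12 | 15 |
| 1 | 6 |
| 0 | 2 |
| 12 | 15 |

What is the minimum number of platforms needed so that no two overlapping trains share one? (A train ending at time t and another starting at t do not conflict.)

The answer is the maximum number of intervals overlapping at any instant.
Events (time:±→running): 0:+→1 0:+→2 1:+→3 … peak 3.

3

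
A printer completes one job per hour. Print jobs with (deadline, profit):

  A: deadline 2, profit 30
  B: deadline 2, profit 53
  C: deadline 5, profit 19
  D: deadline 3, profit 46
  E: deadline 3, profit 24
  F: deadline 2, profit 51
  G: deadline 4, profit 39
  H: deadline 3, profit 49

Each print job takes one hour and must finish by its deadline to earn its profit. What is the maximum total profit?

211

Sort by profit descending; place each in the latest free slot ≤ its deadline.
Profit order: B=53 F=51 H=49 D=46 G=39 A=30 E=24 C=19
Assign: B→slot 2, F→slot 1, H→slot 3, D skipped, G→slot 4, A skipped, E skipped, C→slot 5.
Slots: [1:F] [2:B] [3:H] [4:G] [5:C]
Profit = 51 + 53 + 49 + 39 + 19 = 211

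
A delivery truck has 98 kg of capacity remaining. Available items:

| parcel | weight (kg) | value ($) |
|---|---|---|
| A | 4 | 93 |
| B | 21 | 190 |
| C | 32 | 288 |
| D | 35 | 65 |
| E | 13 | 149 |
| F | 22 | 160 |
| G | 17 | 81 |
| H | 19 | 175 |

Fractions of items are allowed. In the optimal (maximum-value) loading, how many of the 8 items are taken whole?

5

Ratios (sorted): A 23.25, E 11.46, H 9.21, B 9.05, C 9.00, F 7.27, G 4.76, D 1.86
take A (4 @ 93); take E (13 @ 149); take H (19 @ 175); take B (21 @ 190); take C (32 @ 288); take 9/22 of F → 65.45. Capacity used 98/98.
5 item(s) taken whole; one partial (take 9/22 of F).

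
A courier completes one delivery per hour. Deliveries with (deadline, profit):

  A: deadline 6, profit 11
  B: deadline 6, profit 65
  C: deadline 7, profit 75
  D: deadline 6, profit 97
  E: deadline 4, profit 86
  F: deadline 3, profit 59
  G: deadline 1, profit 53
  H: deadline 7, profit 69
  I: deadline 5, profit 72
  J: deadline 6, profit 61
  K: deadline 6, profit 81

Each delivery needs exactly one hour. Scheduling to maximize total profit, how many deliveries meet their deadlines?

Take jobs in profit order; each goes to the latest open slot no later than its deadline.
Profit order: D=97 E=86 K=81 C=75 I=72 H=69 B=65 J=61 F=59 G=53 A=11
Assign: D→slot 6, E→slot 4, K→slot 5, C→slot 7, I→slot 3, H→slot 2, B→slot 1, J skipped, F skipped, G skipped, A skipped.
Slots: [1:B] [2:H] [3:I] [4:E] [5:K] [6:D] [7:C]
7 of 11 scheduled.

7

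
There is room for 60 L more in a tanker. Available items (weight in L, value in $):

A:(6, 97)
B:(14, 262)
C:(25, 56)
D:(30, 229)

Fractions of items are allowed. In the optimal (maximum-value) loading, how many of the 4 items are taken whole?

3

Greedy by value/weight ratio, highest first.
Order: B (262/14=18.71) > A (97/6=16.17) > D (229/30=7.63) > C (56/25=2.24)
Fill: take B (14 @ 262) → take A (6 @ 97) → take D (30 @ 229) → take 10/25 of C → 22.40; 60/60 used.
3 item(s) taken whole; one partial (take 10/25 of C).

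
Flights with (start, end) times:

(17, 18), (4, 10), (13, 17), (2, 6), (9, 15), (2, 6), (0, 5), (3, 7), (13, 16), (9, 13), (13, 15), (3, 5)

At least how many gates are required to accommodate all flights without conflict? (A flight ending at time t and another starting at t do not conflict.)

Count concurrent intervals with a sweep; the peak is the room count.
Events (time:±→running): 0:+→1 2:+→2 2:+→3 3:+→4 3:+→5 4:+→6 … peak 6.

6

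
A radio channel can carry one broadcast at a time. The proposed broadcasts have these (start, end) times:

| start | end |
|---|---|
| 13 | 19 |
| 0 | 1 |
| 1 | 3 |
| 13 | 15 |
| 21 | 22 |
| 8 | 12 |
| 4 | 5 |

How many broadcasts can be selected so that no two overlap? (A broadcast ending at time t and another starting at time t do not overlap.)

Order by finish time; keep every interval that doesn't clash with the previous kept one.
By end time: (0,1), (1,3), (4,5), (8,12), (13,15), (13,19), (21,22).
Pick (0,1); next start ≥ 1 → (1,3); next start ≥ 3 → (4,5); next start ≥ 5 → (8,12); next start ≥ 12 → (13,15); next start ≥ 15 → (21,22).
Selected 6 broadcasts.

6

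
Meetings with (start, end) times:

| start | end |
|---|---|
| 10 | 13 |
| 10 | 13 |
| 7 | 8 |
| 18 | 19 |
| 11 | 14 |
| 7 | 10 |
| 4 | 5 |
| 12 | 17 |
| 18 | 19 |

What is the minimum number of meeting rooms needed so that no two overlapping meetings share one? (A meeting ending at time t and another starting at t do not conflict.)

Count concurrent intervals with a sweep; the peak is the room count.
Events (time:±→running): 4:+→1 5:-→0 7:+→1 7:+→2 8:-→1 10:-→0 10:+→1 10:+→2 11:+→3 12:+→4 … peak 4.

4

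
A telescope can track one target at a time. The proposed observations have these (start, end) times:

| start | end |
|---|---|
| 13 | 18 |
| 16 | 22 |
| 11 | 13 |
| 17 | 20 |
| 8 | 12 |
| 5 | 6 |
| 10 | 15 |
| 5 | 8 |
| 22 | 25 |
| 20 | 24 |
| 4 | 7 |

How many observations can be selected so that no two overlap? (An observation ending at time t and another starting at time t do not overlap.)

4

By end time: (5,6), (4,7), (5,8), (8,12), (11,13), (10,15), (13,18), (17,20), (16,22), (20,24), (22,25).
Pick (5,6); next start ≥ 6 → (8,12); next start ≥ 12 → (13,18); next start ≥ 18 → (20,24).
Selected 4 observations.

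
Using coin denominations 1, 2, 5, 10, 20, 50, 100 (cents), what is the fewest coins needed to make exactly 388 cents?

9

Use the largest denomination that fits, subtract, and repeat.
388 − 3×100→88 − 1×50→38 − 1×20→18 − 1×10→8 − 1×5→3 − 1×2→1 − 1×1→0
Total coins = 3 + 1 + 1 + 1 + 1 + 1 + 1 = 9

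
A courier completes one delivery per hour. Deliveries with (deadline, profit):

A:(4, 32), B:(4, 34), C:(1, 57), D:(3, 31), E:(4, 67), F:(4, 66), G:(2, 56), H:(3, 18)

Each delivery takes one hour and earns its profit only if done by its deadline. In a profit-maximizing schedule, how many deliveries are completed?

Sort by profit descending; place each in the latest free slot ≤ its deadline.
Profit order: E=67 F=66 C=57 G=56 B=34 A=32 D=31 H=18
Assign: E→slot 4, F→slot 3, C→slot 1, G→slot 2, B skipped, A skipped, D skipped, H skipped.
Slots: [1:C] [2:G] [3:F] [4:E]
4 of 8 scheduled.

4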